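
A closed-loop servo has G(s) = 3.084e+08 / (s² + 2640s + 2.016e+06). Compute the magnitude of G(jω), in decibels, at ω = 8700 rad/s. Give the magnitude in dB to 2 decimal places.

|(j8700)² + 2640(j8700) + 2.016e+06| = |-7.3674e+07 + j2.2968e+07| = 7.717e+07
|G(j8700)| = 3.084e+08 / 7.717e+07 = 3.9963
20 log₁₀(3.9963) = 12.033 dB

12.03 dB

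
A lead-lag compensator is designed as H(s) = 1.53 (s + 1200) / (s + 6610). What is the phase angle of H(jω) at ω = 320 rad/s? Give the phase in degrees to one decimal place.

12.2 deg

∠(j320 + 1200) = arctan(320/1200) = 14.93°
∠(j320 + 6610) = arctan(320/6610) = 2.77°
∠H(j320) = 14.93° − 2.77° = 12.16°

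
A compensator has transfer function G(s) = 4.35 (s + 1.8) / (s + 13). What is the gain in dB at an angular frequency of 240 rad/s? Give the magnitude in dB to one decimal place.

|j240 + 1.8| = √(240² + 1.8²) = 240
|j240 + 13| = √(240² + 13²) = 240.4
|G(j240)| = 4.35 × 240 / 240.4 = 4.3438
20 log₁₀(4.3438) = 12.76 dB

12.8 dB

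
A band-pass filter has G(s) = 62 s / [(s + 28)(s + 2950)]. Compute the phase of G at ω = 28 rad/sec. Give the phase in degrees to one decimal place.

∠(j28) = 90.00°
∠(j28 + 28) = arctan(28/28) = 45.00°
∠(j28 + 2950) = arctan(28/2950) = 0.54°
∠G(j28) = 90.00° − (45.00° + 0.54°) = 44.46°

44.5°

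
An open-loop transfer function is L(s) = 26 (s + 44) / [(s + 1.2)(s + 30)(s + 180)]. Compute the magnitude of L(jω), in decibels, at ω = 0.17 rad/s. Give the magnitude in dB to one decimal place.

-15.1 dB

|j0.17 + 44| = √(0.17² + 44²) = 44
|j0.17 + 1.2| = √(0.17² + 1.2²) = 1.212
|j0.17 + 30| = √(0.17² + 30²) = 30
|j0.17 + 180| = √(0.17² + 180²) = 180
|L(j0.17)| = 26 × 44 / (1.212 × 30 × 180) = 0.1748
20 log₁₀(0.1748) = -15.15 dB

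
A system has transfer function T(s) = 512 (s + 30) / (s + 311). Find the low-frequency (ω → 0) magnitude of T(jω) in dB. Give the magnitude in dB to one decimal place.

33.9 dB

T(0) = 512 × 30 / 311 = 49.389
20 log₁₀(49.389) = 33.87 dB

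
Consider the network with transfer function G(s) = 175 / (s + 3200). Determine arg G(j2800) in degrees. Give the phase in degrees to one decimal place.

-41.2°

∠(j2800 + 3200) = arctan(2800/3200) = 41.19°
∠G(j2800) = −41.19° = -41.19°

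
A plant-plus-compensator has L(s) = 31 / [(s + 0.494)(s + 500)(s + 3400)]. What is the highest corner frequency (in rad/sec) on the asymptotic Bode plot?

3400 rad/sec

Break frequencies occur at each pole and zero magnitude: 0.494 rad/sec, 500 rad/sec, 3400 rad/sec.
The highest is 3400 rad/sec.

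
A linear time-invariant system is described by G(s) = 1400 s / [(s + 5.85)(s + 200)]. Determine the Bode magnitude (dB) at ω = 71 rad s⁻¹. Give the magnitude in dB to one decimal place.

16.4 dB

|j71| = 71
|j71 + 5.85| = √(71² + 5.85²) = 71.24
|j71 + 200| = √(71² + 200²) = 212.2
|G(j71)| = 1400 × 71 / (71.24 × 212.2) = 6.5744
20 log₁₀(6.5744) = 16.36 dB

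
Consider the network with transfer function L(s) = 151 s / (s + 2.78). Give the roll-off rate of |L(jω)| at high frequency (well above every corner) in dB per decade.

0 dB/decade

With 1 zero and 1 pole, the high-frequency asymptotic slope is 20 × (1 − 1) = 0 dB/decade.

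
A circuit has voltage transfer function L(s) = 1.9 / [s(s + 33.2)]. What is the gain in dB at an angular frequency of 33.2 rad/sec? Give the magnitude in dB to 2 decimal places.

|j33.2 + 33.2| = √(33.2² + 33.2²) = 46.95
|j33.2| = 33.2
|L(j33.2)| = 1.9 / (46.95 × 33.2) = 0.0012189
20 log₁₀(0.0012189) = -58.281 dB

-58.28 dB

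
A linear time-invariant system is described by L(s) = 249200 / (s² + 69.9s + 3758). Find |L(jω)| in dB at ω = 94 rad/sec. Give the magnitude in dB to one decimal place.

|(j94)² + 69.9(j94) + 3758| = |-5078 + j6570.6| = 8304
|L(j94)| = 249200 / 8304 = 30.009
20 log₁₀(30.009) = 29.55 dB

29.5 dB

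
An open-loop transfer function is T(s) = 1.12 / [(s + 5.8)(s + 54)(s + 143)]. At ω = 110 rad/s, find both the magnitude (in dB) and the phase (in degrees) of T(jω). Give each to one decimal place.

|j110 + 5.8| = √(110² + 5.8²) = 110.2
|j110 + 54| = √(110² + 54²) = 122.5
|j110 + 143| = √(110² + 143²) = 180.4
|T(j110)| = 1.12 / (110.2 × 122.5 × 180.4) = 4.5991e-07
20 log₁₀(4.5991e-07) = -126.75 dB
∠(j110 + 5.8) = arctan(110/5.8) = 86.98°
∠(j110 + 54) = arctan(110/54) = 63.85°
∠(j110 + 143) = arctan(110/143) = 37.57°
∠T(j110) = − (86.98° + 63.85° + 37.57°) = -188.40°

|T| = -126.7 dB, ∠T = -188.4 deg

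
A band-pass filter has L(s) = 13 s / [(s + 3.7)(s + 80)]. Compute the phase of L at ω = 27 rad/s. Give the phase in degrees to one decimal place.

-10.8°

∠(j27) = 90.00°
∠(j27 + 3.7) = arctan(27/3.7) = 82.20°
∠(j27 + 80) = arctan(27/80) = 18.65°
∠L(j27) = 90.00° − (82.20° + 18.65°) = -10.85°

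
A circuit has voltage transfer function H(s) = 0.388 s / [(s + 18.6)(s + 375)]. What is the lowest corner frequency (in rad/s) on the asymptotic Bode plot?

18.6 rad/s

Break frequencies occur at each pole and zero magnitude: 18.6 rad/s, 375 rad/s.
The lowest is 18.6 rad/s.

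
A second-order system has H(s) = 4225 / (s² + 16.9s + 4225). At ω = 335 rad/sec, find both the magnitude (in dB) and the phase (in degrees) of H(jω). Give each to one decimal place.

|(j335)² + 16.9(j335) + 4225| = |-1.08e+05 + j5661.5| = 1.081e+05
|H(j335)| = 4225 / 1.081e+05 = 0.039067
20 log₁₀(0.039067) = -28.16 dB
∠[(j335)² + 16.9(j335) + 4225] = ∠[-1.08e+05 + j5661.5] = 177.00°
∠H(j335) = −177.00° = -177.00°

|H| = -28.2 dB, ∠H = -177.0°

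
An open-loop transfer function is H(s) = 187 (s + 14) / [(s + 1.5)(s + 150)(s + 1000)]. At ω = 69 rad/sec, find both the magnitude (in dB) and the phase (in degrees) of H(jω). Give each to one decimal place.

|H| = -58.8 dB, ∠H = -38.9 deg

|j69 + 14| = √(69² + 14²) = 70.41
|j69 + 1.5| = √(69² + 1.5²) = 69.02
|j69 + 150| = √(69² + 150²) = 165.1
|j69 + 1000| = √(69² + 1000²) = 1002
|H(j69)| = 187 × 70.41 / (69.02 × 165.1 × 1002) = 0.0011526
20 log₁₀(0.0011526) = -58.77 dB
∠(j69 + 14) = arctan(69/14) = 78.53°
∠(j69 + 1.5) = arctan(69/1.5) = 88.75°
∠(j69 + 150) = arctan(69/150) = 24.70°
∠(j69 + 1000) = arctan(69/1000) = 3.95°
∠H(j69) = 78.53° − (88.75° + 24.70° + 3.95°) = -38.87°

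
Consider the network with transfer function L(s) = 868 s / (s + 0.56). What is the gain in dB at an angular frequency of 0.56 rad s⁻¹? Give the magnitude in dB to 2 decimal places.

55.76 dB

|j0.56| = 0.56
|j0.56 + 0.56| = √(0.56² + 0.56²) = 0.792
|L(j0.56)| = 868 × 0.56 / 0.792 = 613.77
20 log₁₀(613.77) = 55.760 dB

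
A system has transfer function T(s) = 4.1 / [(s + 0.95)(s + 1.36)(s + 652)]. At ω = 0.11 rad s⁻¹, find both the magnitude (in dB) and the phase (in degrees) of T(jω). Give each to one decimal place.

|T| = -46.3 dB, ∠T = -11.2°

|j0.11 + 0.95| = √(0.11² + 0.95²) = 0.9563
|j0.11 + 1.36| = √(0.11² + 1.36²) = 1.364
|j0.11 + 652| = √(0.11² + 652²) = 652
|T(j0.11)| = 4.1 / (0.9563 × 1.364 × 652) = 0.0048191
20 log₁₀(0.0048191) = -46.34 dB
∠(j0.11 + 0.95) = arctan(0.11/0.95) = 6.60°
∠(j0.11 + 1.36) = arctan(0.11/1.36) = 4.62°
∠(j0.11 + 652) = arctan(0.11/652) = 0.01°
∠T(j0.11) = − (6.60° + 4.62° + 0.01°) = -11.24°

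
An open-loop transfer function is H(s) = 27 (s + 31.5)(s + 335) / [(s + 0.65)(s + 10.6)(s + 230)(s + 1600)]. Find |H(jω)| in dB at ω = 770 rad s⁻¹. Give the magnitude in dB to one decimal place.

-93.7 dB

|j770 + 31.5| = √(770² + 31.5²) = 770.6
|j770 + 335| = √(770² + 335²) = 839.7
|j770 + 0.65| = √(770² + 0.65²) = 770
|j770 + 10.6| = √(770² + 10.6²) = 770.1
|j770 + 230| = √(770² + 230²) = 803.6
|j770 + 1600| = √(770² + 1600²) = 1776
|H(j770)| = 27 × 770.6 × 839.7 / (770 × 770.1 × 803.6 × 1776) = 2.065e-05
20 log₁₀(2.065e-05) = -93.70 dB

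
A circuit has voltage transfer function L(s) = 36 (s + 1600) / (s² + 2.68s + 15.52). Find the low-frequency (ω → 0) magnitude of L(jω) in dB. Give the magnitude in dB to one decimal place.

71.4 dB

L(0) = 36 × 1600 / 15.52 = 3711.3
20 log₁₀(3711.3) = 71.39 dB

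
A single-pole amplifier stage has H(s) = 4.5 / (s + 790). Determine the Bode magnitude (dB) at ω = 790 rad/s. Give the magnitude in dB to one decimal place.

-47.9 dB

|j790 + 790| = √(790² + 790²) = 1117
|H(j790)| = 4.5 / 1117 = 0.0040278
20 log₁₀(0.0040278) = -47.90 dB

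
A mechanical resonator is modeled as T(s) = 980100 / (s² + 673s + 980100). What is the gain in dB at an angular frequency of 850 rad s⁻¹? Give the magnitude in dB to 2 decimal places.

|(j850)² + 673(j850) + 980100| = |2.576e+05 + j5.7205e+05| = 6.274e+05
|T(j850)| = 980100 / 6.274e+05 = 1.5622
20 log₁₀(1.5622) = 3.875 dB

3.87 dB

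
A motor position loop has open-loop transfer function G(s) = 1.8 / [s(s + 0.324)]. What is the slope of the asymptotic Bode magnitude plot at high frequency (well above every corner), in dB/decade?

With 0 zeros and 2 poles, the high-frequency asymptotic slope is 20 × (0 − 2) = -40 dB/decade.

-40 dB/decade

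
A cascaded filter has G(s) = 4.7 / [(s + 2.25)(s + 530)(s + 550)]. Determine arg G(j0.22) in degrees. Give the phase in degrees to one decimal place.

∠(j0.22 + 2.25) = arctan(0.22/2.25) = 5.58°
∠(j0.22 + 530) = arctan(0.22/530) = 0.02°
∠(j0.22 + 550) = arctan(0.22/550) = 0.02°
∠G(j0.22) = − (5.58° + 0.02° + 0.02°) = -5.63°

-5.6 deg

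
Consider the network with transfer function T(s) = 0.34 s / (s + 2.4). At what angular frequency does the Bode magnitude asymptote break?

The single real pole at s = −2.4 gives a corner at ω = 2.4 rad/s.

2.4 rad/s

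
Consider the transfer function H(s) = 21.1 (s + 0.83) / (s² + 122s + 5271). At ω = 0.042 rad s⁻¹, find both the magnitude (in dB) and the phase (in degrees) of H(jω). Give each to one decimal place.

|j0.042 + 0.83| = √(0.042² + 0.83²) = 0.8311
|(j0.042)² + 122(j0.042) + 5271| = |5271 + j5.124| = 5271
|H(j0.042)| = 21.1 × 0.8311 / 5271 = 0.0033268
20 log₁₀(0.0033268) = -49.56 dB
∠(j0.042 + 0.83) = arctan(0.042/0.83) = 2.90°
∠[(j0.042)² + 122(j0.042) + 5271] = ∠[5271 + j5.124] = 0.06°
∠H(j0.042) = 2.90° − 0.06° = 2.84°

|H| = -49.6 dB, ∠H = 2.8°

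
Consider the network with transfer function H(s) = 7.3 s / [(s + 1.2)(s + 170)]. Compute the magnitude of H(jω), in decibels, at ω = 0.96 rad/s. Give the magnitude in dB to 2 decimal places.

-31.43 dB

|j0.96| = 0.96
|j0.96 + 1.2| = √(0.96² + 1.2²) = 1.537
|j0.96 + 170| = √(0.96² + 170²) = 170
|H(j0.96)| = 7.3 × 0.96 / (1.537 × 170) = 0.026825
20 log₁₀(0.026825) = -31.429 dB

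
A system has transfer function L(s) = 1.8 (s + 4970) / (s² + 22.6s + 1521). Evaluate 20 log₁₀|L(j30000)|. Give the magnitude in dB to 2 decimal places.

-84.32 dB

|j30000 + 4970| = √(30000² + 4970²) = 3.041e+04
|(j30000)² + 22.6(j30000) + 1521| = |-9e+08 + j6.78e+05| = 9e+08
|L(j30000)| = 1.8 × 3.041e+04 / 9e+08 = 6.0818e-05
20 log₁₀(6.0818e-05) = -84.319 dB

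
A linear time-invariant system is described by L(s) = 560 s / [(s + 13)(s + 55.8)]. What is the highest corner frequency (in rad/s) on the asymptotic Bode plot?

Break frequencies occur at each pole and zero magnitude: 13 rad/s, 55.8 rad/s.
The highest is 55.8 rad/s.

55.8 rad/s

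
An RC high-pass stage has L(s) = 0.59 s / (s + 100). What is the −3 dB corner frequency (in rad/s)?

100 rad/s

For a single-pole high-pass, the −3 dB point is at the pole: ω = 100 rad/s.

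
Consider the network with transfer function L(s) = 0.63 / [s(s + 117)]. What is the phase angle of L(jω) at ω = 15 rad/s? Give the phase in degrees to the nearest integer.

∠(j15 + 117) = arctan(15/117) = 7.31°
∠(j15) = 90.00°
∠L(j15) = − (7.31° + 90.00°) = -97.31°

-97°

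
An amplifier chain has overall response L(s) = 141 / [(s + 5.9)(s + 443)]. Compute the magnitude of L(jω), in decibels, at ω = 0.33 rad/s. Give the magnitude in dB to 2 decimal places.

|j0.33 + 5.9| = √(0.33² + 5.9²) = 5.909
|j0.33 + 443| = √(0.33² + 443²) = 443
|L(j0.33)| = 141 / (5.909 × 443) = 0.053862
20 log₁₀(0.053862) = -25.374 dB

-25.37 dB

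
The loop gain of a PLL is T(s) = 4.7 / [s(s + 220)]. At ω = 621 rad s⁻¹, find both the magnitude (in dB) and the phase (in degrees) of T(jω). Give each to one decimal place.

|j621 + 220| = √(621² + 220²) = 658.8
|j621| = 621
|T(j621)| = 4.7 / (658.8 × 621) = 1.1488e-05
20 log₁₀(1.1488e-05) = -98.80 dB
∠(j621 + 220) = arctan(621/220) = 70.49°
∠(j621) = 90.00°
∠T(j621) = − (70.49° + 90.00°) = -160.49°

|T| = -98.8 dB, ∠T = -160.5°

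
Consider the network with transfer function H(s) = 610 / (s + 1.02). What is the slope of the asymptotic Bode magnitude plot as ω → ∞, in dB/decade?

With 0 zeros and 1 pole, the high-frequency asymptotic slope is 20 × (0 − 1) = -20 dB/decade.

-20 dB/decade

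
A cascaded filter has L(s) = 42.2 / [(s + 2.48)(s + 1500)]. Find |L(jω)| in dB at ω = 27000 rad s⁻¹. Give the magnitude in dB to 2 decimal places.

|j27000 + 2.48| = √(27000² + 2.48²) = 2.7e+04
|j27000 + 1500| = √(27000² + 1500²) = 2.704e+04
|L(j27000)| = 42.2 / (2.7e+04 × 2.704e+04) = 5.7798e-08
20 log₁₀(5.7798e-08) = -144.762 dB

-144.76 dB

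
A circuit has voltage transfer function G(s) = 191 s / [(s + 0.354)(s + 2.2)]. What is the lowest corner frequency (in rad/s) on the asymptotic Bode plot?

0.354 rad/s

Break frequencies occur at each pole and zero magnitude: 0.354 rad/s, 2.2 rad/s.
The lowest is 0.354 rad/s.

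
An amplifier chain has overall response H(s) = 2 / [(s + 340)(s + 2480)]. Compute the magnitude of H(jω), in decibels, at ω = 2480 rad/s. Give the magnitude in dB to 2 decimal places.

|j2480 + 340| = √(2480² + 340²) = 2503
|j2480 + 2480| = √(2480² + 2480²) = 3507
|H(j2480)| = 2 / (2503 × 3507) = 2.2781e-07
20 log₁₀(2.2781e-07) = -132.849 dB

-132.85 dB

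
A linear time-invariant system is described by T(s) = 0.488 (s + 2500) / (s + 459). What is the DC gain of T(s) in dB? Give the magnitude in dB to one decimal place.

T(0) = 0.488 × 2500 / 459 = 2.658
20 log₁₀(2.658) = 8.49 dB

8.5 dB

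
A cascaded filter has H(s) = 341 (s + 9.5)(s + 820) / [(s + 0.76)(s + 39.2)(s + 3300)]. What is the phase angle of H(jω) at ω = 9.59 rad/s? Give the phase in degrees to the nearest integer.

∠(j9.59 + 9.5) = arctan(9.59/9.5) = 45.27°
∠(j9.59 + 820) = arctan(9.59/820) = 0.67°
∠(j9.59 + 0.76) = arctan(9.59/0.76) = 85.47°
∠(j9.59 + 39.2) = arctan(9.59/39.2) = 13.75°
∠(j9.59 + 3300) = arctan(9.59/3300) = 0.17°
∠H(j9.59) = 45.27° + 0.67° − (85.47° + 13.75° + 0.17°) = -53.44°

-53°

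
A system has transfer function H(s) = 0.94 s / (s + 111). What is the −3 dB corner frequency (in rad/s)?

111 rad/s

For a single-pole high-pass, the −3 dB point is at the pole: ω = 111 rad/s.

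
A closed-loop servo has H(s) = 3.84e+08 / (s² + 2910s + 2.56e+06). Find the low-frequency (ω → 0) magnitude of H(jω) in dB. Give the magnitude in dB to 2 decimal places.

43.52 dB

H(0) = 3.84e+08 / 2.56e+06 = 150
20 log₁₀(150) = 43.522 dB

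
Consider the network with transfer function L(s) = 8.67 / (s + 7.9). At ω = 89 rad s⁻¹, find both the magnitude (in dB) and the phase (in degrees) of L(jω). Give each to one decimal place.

|j89 + 7.9| = √(89² + 7.9²) = 89.35
|L(j89)| = 8.67 / 89.35 = 0.097034
20 log₁₀(0.097034) = -20.26 dB
∠(j89 + 7.9) = arctan(89/7.9) = 84.93°
∠L(j89) = −84.93° = -84.93°

|L| = -20.3 dB, ∠L = -84.9°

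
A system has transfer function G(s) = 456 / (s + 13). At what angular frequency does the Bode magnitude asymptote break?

13 rad s⁻¹

The single real pole at s = −13 gives a corner at ω = 13 rad s⁻¹.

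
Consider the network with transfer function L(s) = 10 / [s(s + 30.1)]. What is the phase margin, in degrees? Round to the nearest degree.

89°

Gain crossover: |L(jω)| = 1 at ω ≈ 0.332 rad/s.
∠L(j0.332) = −90° − arctan(0.332/30.1) ≈ -90.63°
PM = 180° + (-90.63°) = 89.37°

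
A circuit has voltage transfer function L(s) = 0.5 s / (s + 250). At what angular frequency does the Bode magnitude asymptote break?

The single real pole at s = −250 gives a corner at ω = 250 rad s⁻¹.

250 rad s⁻¹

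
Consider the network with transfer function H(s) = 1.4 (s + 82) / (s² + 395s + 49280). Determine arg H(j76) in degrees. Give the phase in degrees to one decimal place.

∠(j76 + 82) = arctan(76/82) = 42.83°
∠[(j76)² + 395(j76) + 49280] = ∠[43504 + j30020] = 34.61°
∠H(j76) = 42.83° − 34.61° = 8.22°

8.2°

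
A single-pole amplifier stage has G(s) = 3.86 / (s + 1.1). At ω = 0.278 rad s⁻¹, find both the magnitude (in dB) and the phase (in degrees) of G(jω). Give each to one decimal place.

|j0.278 + 1.1| = √(0.278² + 1.1²) = 1.135
|G(j0.278)| = 3.86 / 1.135 = 3.4021
20 log₁₀(3.4021) = 10.64 dB
∠(j0.278 + 1.1) = arctan(0.278/1.1) = 14.18°
∠G(j0.278) = −14.18° = -14.18°

|G| = 10.6 dB, ∠G = -14.2°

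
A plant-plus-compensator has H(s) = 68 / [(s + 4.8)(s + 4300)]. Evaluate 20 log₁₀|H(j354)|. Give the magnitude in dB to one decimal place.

-87.0 dB

|j354 + 4.8| = √(354² + 4.8²) = 354
|j354 + 4300| = √(354² + 4300²) = 4315
|H(j354)| = 68 / (354 × 4315) = 4.4517e-05
20 log₁₀(4.4517e-05) = -87.03 dB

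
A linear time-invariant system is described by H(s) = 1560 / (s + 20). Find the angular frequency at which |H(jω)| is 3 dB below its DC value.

For a single-pole low-pass, the −3 dB point is at the pole: ω = 20 rad/s.

20 rad/s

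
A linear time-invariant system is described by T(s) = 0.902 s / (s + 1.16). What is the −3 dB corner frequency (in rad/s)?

For a single-pole high-pass, the −3 dB point is at the pole: ω = 1.16 rad/s.

1.16 rad/s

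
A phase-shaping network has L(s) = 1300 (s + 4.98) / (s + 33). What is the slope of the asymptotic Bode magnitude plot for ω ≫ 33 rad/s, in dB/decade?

0 dB/decade

With 1 zero and 1 pole, the high-frequency asymptotic slope is 20 × (1 − 1) = 0 dB/decade.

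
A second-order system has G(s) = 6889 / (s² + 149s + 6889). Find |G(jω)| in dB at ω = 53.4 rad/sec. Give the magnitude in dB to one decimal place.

-2.2 dB

|(j53.4)² + 149(j53.4) + 6889| = |4037.4 + j7956.6| = 8922
|G(j53.4)| = 6889 / 8922 = 0.77211
20 log₁₀(0.77211) = -2.25 dB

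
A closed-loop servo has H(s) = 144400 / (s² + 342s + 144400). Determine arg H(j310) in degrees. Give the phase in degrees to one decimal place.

∠[(j310)² + 342(j310) + 144400] = ∠[48300 + j1.0602e+05] = 65.51°
∠H(j310) = −65.51° = -65.51°

-65.5°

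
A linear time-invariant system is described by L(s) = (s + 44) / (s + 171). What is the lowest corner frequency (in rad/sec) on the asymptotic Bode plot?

44 rad/sec

Break frequencies occur at each pole and zero magnitude: 44 rad/sec, 171 rad/sec.
The lowest is 44 rad/sec.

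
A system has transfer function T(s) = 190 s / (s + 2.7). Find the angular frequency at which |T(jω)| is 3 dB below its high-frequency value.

2.7 rad s⁻¹

For a single-pole high-pass, the −3 dB point is at the pole: ω = 2.7 rad s⁻¹.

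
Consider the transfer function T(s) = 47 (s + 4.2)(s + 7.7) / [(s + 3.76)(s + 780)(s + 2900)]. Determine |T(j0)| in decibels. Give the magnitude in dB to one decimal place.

T(0) = 47 × 4.2 × 7.7 / (3.76 × 780 × 2900) = 0.00017871
20 log₁₀(0.00017871) = -74.96 dB

-75.0 dB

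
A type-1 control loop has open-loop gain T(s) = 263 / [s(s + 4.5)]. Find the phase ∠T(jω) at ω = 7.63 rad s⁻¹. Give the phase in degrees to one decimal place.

∠(j7.63 + 4.5) = arctan(7.63/4.5) = 59.47°
∠(j7.63) = 90.00°
∠T(j7.63) = − (59.47° + 90.00°) = -149.47°

-149.5 deg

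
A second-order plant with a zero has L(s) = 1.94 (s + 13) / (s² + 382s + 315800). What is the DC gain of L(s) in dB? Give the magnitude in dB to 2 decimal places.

-81.95 dB

L(0) = 1.94 × 13 / 315800 = 7.9861e-05
20 log₁₀(7.9861e-05) = -81.953 dB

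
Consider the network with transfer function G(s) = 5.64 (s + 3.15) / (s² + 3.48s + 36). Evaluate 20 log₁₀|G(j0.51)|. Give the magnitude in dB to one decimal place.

-6.0 dB

|j0.51 + 3.15| = √(0.51² + 3.15²) = 3.191
|(j0.51)² + 3.48(j0.51) + 36| = |35.74 + j1.7748| = 35.78
|G(j0.51)| = 5.64 × 3.191 / 35.78 = 0.50294
20 log₁₀(0.50294) = -5.97 dB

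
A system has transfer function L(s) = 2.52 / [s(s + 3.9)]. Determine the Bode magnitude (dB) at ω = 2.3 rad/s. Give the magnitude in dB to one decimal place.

|j2.3 + 3.9| = √(2.3² + 3.9²) = 4.528
|j2.3| = 2.3
|L(j2.3)| = 2.52 / (4.528 × 2.3) = 0.24199
20 log₁₀(0.24199) = -12.32 dB

-12.3 dB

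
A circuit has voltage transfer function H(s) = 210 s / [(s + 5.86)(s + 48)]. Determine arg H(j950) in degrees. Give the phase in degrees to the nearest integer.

-87°

∠(j950) = 90.00°
∠(j950 + 5.86) = arctan(950/5.86) = 89.65°
∠(j950 + 48) = arctan(950/48) = 87.11°
∠H(j950) = 90.00° − (89.65° + 87.11°) = -86.75°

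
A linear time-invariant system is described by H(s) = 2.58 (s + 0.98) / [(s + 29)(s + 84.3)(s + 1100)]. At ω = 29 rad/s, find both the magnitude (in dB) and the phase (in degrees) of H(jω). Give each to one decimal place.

|H| = -94.6 dB, ∠H = 22.6°

|j29 + 0.98| = √(29² + 0.98²) = 29.02
|j29 + 29| = √(29² + 29²) = 41.01
|j29 + 84.3| = √(29² + 84.3²) = 89.15
|j29 + 1100| = √(29² + 1100²) = 1100
|H(j29)| = 2.58 × 29.02 / (41.01 × 89.15 × 1100) = 1.8608e-05
20 log₁₀(1.8608e-05) = -94.61 dB
∠(j29 + 0.98) = arctan(29/0.98) = 88.06°
∠(j29 + 29) = arctan(29/29) = 45.00°
∠(j29 + 84.3) = arctan(29/84.3) = 18.98°
∠(j29 + 1100) = arctan(29/1100) = 1.51°
∠H(j29) = 88.06° − (45.00° + 18.98° + 1.51°) = 22.57°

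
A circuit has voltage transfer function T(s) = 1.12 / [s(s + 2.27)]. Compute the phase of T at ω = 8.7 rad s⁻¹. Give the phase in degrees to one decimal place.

-165.4°

∠(j8.7 + 2.27) = arctan(8.7/2.27) = 75.38°
∠(j8.7) = 90.00°
∠T(j8.7) = − (75.38° + 90.00°) = -165.38°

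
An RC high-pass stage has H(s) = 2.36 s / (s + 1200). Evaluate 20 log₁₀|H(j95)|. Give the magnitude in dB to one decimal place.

-14.6 dB

|j95| = 95
|j95 + 1200| = √(95² + 1200²) = 1204
|H(j95)| = 2.36 × 95 / 1204 = 0.18625
20 log₁₀(0.18625) = -14.60 dB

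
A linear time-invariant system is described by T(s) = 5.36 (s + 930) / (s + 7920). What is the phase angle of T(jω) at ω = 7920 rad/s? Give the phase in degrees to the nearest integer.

38°

∠(j7920 + 930) = arctan(7920/930) = 83.30°
∠(j7920 + 7920) = arctan(7920/7920) = 45.00°
∠T(j7920) = 83.30° − 45.00° = 38.30°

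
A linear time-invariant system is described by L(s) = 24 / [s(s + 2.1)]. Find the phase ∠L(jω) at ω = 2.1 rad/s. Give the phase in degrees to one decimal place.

∠(j2.1 + 2.1) = arctan(2.1/2.1) = 45.00°
∠(j2.1) = 90.00°
∠L(j2.1) = − (45.00° + 90.00°) = -135.00°

-135.0 deg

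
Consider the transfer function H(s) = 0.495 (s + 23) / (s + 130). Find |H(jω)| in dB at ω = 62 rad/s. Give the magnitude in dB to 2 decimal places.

|j62 + 23| = √(62² + 23²) = 66.13
|j62 + 130| = √(62² + 130²) = 144
|H(j62)| = 0.495 × 66.13 / 144 = 0.22727
20 log₁₀(0.22727) = -12.869 dB

-12.87 dB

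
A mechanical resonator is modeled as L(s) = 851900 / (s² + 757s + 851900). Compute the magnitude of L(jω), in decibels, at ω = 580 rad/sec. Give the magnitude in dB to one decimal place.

|(j580)² + 757(j580) + 851900| = |5.155e+05 + j4.3906e+05| = 6.771e+05
|L(j580)| = 851900 / 6.771e+05 = 1.2581
20 log₁₀(1.2581) = 1.99 dB

2.0 dB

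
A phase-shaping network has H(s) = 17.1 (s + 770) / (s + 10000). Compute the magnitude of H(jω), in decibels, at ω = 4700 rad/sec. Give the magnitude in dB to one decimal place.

17.4 dB

|j4700 + 770| = √(4700² + 770²) = 4763
|j4700 + 10000| = √(4700² + 10000²) = 1.105e+04
|H(j4700)| = 17.1 × 4763 / 1.105e+04 = 7.3706
20 log₁₀(7.3706) = 17.35 dB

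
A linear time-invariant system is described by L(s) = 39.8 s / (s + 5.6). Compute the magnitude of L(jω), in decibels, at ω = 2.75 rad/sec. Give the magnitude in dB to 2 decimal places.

|j2.75| = 2.75
|j2.75 + 5.6| = √(2.75² + 5.6²) = 6.239
|L(j2.75)| = 39.8 × 2.75 / 6.239 = 17.543
20 log₁₀(17.543) = 24.882 dB

24.88 dB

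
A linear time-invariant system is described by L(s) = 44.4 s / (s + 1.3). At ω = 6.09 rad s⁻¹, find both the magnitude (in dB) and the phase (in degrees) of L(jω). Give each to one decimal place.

|j6.09| = 6.09
|j6.09 + 1.3| = √(6.09² + 1.3²) = 6.227
|L(j6.09)| = 44.4 × 6.09 / 6.227 = 43.422
20 log₁₀(43.422) = 32.75 dB
∠(j6.09) = 90.00°
∠(j6.09 + 1.3) = arctan(6.09/1.3) = 77.95°
∠L(j6.09) = 90.00° − 77.95° = 12.05°

|L| = 32.8 dB, ∠L = 12.0°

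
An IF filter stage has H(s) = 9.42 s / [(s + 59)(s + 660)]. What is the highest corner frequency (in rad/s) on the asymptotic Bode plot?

660 rad/s

Break frequencies occur at each pole and zero magnitude: 59 rad/s, 660 rad/s.
The highest is 660 rad/s.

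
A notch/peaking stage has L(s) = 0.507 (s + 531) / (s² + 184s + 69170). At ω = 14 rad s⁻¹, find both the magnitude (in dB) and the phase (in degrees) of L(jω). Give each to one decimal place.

|L| = -48.2 dB, ∠L = -0.6°

|j14 + 531| = √(14² + 531²) = 531.2
|(j14)² + 184(j14) + 69170| = |68974 + j2576| = 6.902e+04
|L(j14)| = 0.507 × 531.2 / 6.902e+04 = 0.0039018
20 log₁₀(0.0039018) = -48.17 dB
∠(j14 + 531) = arctan(14/531) = 1.51°
∠[(j14)² + 184(j14) + 69170] = ∠[68974 + j2576] = 2.14°
∠L(j14) = 1.51° − 2.14° = -0.63°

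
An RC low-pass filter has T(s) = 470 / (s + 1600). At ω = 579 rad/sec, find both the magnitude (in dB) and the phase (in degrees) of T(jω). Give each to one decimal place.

|T| = -11.2 dB, ∠T = -19.9 deg

|j579 + 1600| = √(579² + 1600²) = 1702
|T(j579)| = 470 / 1702 = 0.27622
20 log₁₀(0.27622) = -11.17 dB
∠(j579 + 1600) = arctan(579/1600) = 19.89°
∠T(j579) = −19.89° = -19.89°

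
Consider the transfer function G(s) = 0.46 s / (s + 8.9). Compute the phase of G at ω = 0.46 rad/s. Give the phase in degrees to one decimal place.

∠(j0.46) = 90.00°
∠(j0.46 + 8.9) = arctan(0.46/8.9) = 2.96°
∠G(j0.46) = 90.00° − 2.96° = 87.04°

87.0 deg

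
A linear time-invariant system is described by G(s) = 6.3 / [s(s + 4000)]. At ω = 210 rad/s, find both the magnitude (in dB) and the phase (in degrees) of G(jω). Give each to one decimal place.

|j210 + 4000| = √(210² + 4000²) = 4006
|j210| = 210
|G(j210)| = 6.3 / (4006 × 210) = 7.4897e-06
20 log₁₀(7.4897e-06) = -102.51 dB
∠(j210 + 4000) = arctan(210/4000) = 3.01°
∠(j210) = 90.00°
∠G(j210) = − (3.01° + 90.00°) = -93.01°

|G| = -102.5 dB, ∠G = -93.0°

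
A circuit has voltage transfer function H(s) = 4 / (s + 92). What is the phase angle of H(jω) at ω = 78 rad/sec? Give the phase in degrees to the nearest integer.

∠(j78 + 92) = arctan(78/92) = 40.29°
∠H(j78) = −40.29° = -40.29°

-40 deg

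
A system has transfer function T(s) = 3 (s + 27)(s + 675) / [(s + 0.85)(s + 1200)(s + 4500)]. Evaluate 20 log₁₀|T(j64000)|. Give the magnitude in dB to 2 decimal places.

-86.60 dB

|j64000 + 27| = √(64000² + 27²) = 6.4e+04
|j64000 + 675| = √(64000² + 675²) = 6.4e+04
|j64000 + 0.85| = √(64000² + 0.85²) = 6.4e+04
|j64000 + 1200| = √(64000² + 1200²) = 6.401e+04
|j64000 + 4500| = √(64000² + 4500²) = 6.416e+04
|T(j64000)| = 3 × 6.4e+04 × 6.4e+04 / (6.4e+04 × 6.401e+04 × 6.416e+04) = 4.6754e-05
20 log₁₀(4.6754e-05) = -86.604 dB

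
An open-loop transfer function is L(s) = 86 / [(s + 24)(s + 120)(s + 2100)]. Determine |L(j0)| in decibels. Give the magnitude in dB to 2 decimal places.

-96.94 dB

L(0) = 86 / (24 × 120 × 2100) = 1.422e-05
20 log₁₀(1.422e-05) = -96.942 dB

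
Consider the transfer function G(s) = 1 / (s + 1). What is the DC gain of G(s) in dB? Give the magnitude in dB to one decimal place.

G(0) = 1 / 1 = 1
20 log₁₀(1) = 0.00 dB

0.0 dB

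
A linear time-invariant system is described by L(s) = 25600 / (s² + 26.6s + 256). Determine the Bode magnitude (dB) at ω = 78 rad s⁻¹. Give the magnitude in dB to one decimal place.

|(j78)² + 26.6(j78) + 256| = |-5828 + j2074.8| = 6186
|L(j78)| = 25600 / 6186 = 4.1382
20 log₁₀(4.1382) = 12.34 dB

12.3 dB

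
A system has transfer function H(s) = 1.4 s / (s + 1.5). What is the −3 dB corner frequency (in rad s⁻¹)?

For a single-pole high-pass, the −3 dB point is at the pole: ω = 1.5 rad s⁻¹.

1.5 rad s⁻¹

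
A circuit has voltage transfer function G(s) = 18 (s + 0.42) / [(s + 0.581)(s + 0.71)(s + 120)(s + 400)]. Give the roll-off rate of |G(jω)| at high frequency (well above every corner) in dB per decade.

-60 dB/decade

With 1 zero and 4 poles, the high-frequency asymptotic slope is 20 × (1 − 4) = -60 dB/decade.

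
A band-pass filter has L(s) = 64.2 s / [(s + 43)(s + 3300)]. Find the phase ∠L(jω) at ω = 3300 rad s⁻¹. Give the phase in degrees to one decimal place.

-44.3 deg

∠(j3300) = 90.00°
∠(j3300 + 43) = arctan(3300/43) = 89.25°
∠(j3300 + 3300) = arctan(3300/3300) = 45.00°
∠L(j3300) = 90.00° − (89.25° + 45.00°) = -44.25°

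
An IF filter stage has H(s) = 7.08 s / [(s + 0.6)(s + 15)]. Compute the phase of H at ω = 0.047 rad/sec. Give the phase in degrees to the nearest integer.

∠(j0.047) = 90.00°
∠(j0.047 + 0.6) = arctan(0.047/0.6) = 4.48°
∠(j0.047 + 15) = arctan(0.047/15) = 0.18°
∠H(j0.047) = 90.00° − (4.48° + 0.18°) = 85.34°

85°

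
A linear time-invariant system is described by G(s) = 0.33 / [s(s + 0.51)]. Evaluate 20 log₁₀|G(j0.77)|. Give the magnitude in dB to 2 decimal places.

|j0.77 + 0.51| = √(0.77² + 0.51²) = 0.9236
|j0.77| = 0.77
|G(j0.77)| = 0.33 / (0.9236 × 0.77) = 0.46403
20 log₁₀(0.46403) = -6.669 dB

-6.67 dB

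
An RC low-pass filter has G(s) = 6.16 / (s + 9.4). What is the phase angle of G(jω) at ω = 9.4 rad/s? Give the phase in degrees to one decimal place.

-45.0°

∠(j9.4 + 9.4) = arctan(9.4/9.4) = 45.00°
∠G(j9.4) = −45.00° = -45.00°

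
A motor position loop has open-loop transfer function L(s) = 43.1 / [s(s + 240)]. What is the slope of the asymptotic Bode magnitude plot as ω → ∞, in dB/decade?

With 0 zeros and 2 poles, the high-frequency asymptotic slope is 20 × (0 − 2) = -40 dB/decade.

-40 dB/decade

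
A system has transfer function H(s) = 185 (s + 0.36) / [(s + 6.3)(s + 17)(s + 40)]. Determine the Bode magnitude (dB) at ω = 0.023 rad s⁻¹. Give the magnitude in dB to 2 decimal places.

-36.15 dB

|j0.023 + 0.36| = √(0.023² + 0.36²) = 0.3607
|j0.023 + 6.3| = √(0.023² + 6.3²) = 6.3
|j0.023 + 17| = √(0.023² + 17²) = 17
|j0.023 + 40| = √(0.023² + 40²) = 40
|H(j0.023)| = 185 × 0.3607 / (6.3 × 17 × 40) = 0.015578
20 log₁₀(0.015578) = -36.150 dB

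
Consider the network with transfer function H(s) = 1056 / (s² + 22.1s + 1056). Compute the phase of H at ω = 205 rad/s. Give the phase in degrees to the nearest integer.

-174°

∠[(j205)² + 22.1(j205) + 1056] = ∠[-40969 + j4530.5] = 173.69°
∠H(j205) = −173.69° = -173.69°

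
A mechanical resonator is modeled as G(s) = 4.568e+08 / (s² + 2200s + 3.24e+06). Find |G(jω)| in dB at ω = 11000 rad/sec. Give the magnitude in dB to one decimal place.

11.6 dB

|(j11000)² + 2200(j11000) + 3.24e+06| = |-1.1776e+08 + j2.42e+07| = 1.202e+08
|G(j11000)| = 4.568e+08 / 1.202e+08 = 3.7997
20 log₁₀(3.7997) = 11.59 dB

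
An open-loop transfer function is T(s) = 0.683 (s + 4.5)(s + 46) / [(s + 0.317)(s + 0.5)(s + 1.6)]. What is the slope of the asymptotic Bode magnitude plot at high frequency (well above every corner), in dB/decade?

With 2 zeros and 3 poles, the high-frequency asymptotic slope is 20 × (2 − 3) = -20 dB/decade.

-20 dB/decade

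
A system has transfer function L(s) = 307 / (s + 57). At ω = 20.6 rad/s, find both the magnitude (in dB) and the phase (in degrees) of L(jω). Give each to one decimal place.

|j20.6 + 57| = √(20.6² + 57²) = 60.61
|L(j20.6)| = 307 / 60.61 = 5.0653
20 log₁₀(5.0653) = 14.09 dB
∠(j20.6 + 57) = arctan(20.6/57) = 19.87°
∠L(j20.6) = −19.87° = -19.87°

|L| = 14.1 dB, ∠L = -19.9 deg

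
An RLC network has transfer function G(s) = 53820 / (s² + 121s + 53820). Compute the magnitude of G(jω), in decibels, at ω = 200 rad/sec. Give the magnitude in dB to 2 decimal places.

5.72 dB

|(j200)² + 121(j200) + 53820| = |13820 + j24200| = 2.787e+04
|G(j200)| = 53820 / 2.787e+04 = 1.9312
20 log₁₀(1.9312) = 5.717 dB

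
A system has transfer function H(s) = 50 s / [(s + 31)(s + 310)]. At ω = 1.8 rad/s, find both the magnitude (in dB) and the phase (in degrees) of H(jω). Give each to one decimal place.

|j1.8| = 1.8
|j1.8 + 31| = √(1.8² + 31²) = 31.05
|j1.8 + 310| = √(1.8² + 310²) = 310
|H(j1.8)| = 50 × 1.8 / (31.05 × 310) = 0.0093493
20 log₁₀(0.0093493) = -40.58 dB
∠(j1.8) = 90.00°
∠(j1.8 + 31) = arctan(1.8/31) = 3.32°
∠(j1.8 + 310) = arctan(1.8/310) = 0.33°
∠H(j1.8) = 90.00° − (3.32° + 0.33°) = 86.34°

|H| = -40.6 dB, ∠H = 86.3°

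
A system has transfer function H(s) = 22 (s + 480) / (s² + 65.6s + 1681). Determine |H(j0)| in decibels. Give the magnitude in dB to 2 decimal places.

15.96 dB

H(0) = 22 × 480 / 1681 = 6.282
20 log₁₀(6.282) = 15.962 dB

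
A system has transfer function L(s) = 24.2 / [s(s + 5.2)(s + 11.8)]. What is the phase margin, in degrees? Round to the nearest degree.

Gain crossover: |L(jω)| = 1 at ω ≈ 0.393 rad/sec.
∠L(j0.393) = −90° − arctan(0.393/5.2) − arctan(0.393/11.8) ≈ -96.23°
PM = 180° + (-96.23°) = 83.77°

84°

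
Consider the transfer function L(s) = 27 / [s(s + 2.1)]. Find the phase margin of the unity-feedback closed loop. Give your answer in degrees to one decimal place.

22.8°

Gain crossover: |L(jω)| = 1 at ω ≈ 4.99 rad/s.
∠L(j4.99) = −90° − arctan(4.99/2.1) ≈ -157.17°
PM = 180° + (-157.17°) = 22.83°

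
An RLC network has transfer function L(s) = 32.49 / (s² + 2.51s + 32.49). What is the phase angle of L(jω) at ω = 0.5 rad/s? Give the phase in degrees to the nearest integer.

-2°

∠[(j0.5)² + 2.51(j0.5) + 32.49] = ∠[32.24 + j1.255] = 2.23°
∠L(j0.5) = −2.23° = -2.23°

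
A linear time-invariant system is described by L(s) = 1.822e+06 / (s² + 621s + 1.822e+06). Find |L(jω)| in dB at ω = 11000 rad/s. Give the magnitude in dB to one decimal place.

-36.3 dB

|(j11000)² + 621(j11000) + 1.822e+06| = |-1.1918e+08 + j6.831e+06| = 1.194e+08
|L(j11000)| = 1.822e+06 / 1.194e+08 = 0.015263
20 log₁₀(0.015263) = -36.33 dB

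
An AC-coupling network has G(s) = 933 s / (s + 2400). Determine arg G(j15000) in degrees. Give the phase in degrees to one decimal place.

∠(j15000) = 90.00°
∠(j15000 + 2400) = arctan(15000/2400) = 80.91°
∠G(j15000) = 90.00° − 80.91° = 9.09°

9.1 deg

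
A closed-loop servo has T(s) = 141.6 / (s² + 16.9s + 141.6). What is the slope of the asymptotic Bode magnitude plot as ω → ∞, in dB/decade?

With 0 zeros and 2 poles, the high-frequency asymptotic slope is 20 × (0 − 2) = -40 dB/decade.

-40 dB/decade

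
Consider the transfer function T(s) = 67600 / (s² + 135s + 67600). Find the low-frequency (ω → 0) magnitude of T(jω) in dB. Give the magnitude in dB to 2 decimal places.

0.00 dB

T(0) = 67600 / 67600 = 1
20 log₁₀(1) = 0.000 dB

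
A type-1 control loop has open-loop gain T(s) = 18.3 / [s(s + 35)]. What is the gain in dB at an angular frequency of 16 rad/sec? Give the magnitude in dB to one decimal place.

-30.5 dB

|j16 + 35| = √(16² + 35²) = 38.48
|j16| = 16
|T(j16)| = 18.3 / (38.48 × 16) = 0.02972
20 log₁₀(0.02972) = -30.54 dB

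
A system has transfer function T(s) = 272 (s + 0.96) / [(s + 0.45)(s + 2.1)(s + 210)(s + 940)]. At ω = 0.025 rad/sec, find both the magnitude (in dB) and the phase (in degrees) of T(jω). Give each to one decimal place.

|T| = -57.1 dB, ∠T = -2.4°

|j0.025 + 0.96| = √(0.025² + 0.96²) = 0.9603
|j0.025 + 0.45| = √(0.025² + 0.45²) = 0.4507
|j0.025 + 2.1| = √(0.025² + 2.1²) = 2.1
|j0.025 + 210| = √(0.025² + 210²) = 210
|j0.025 + 940| = √(0.025² + 940²) = 940
|T(j0.025)| = 272 × 0.9603 / (0.4507 × 2.1 × 210 × 940) = 0.001398
20 log₁₀(0.001398) = -57.09 dB
∠(j0.025 + 0.96) = arctan(0.025/0.96) = 1.49°
∠(j0.025 + 0.45) = arctan(0.025/0.45) = 3.18°
∠(j0.025 + 2.1) = arctan(0.025/2.1) = 0.68°
∠(j0.025 + 210) = arctan(0.025/210) = 0.01°
∠(j0.025 + 940) = arctan(0.025/940) = 0.00°
∠T(j0.025) = 1.49° − (3.18° + 0.68° + 0.01° + 0.00°) = -2.38°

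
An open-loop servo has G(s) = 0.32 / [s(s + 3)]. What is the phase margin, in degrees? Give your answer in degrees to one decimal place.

88.0°

Gain crossover: |G(jω)| = 1 at ω ≈ 0.107 rad/sec.
∠G(j0.107) = −90° − arctan(0.107/3) ≈ -92.04°
PM = 180° + (-92.04°) = 87.96°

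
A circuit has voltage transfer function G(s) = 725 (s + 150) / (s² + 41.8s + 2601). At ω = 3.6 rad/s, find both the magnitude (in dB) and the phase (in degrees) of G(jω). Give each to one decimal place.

|G| = 32.5 dB, ∠G = -2.0°

|j3.6 + 150| = √(3.6² + 150²) = 150
|(j3.6)² + 41.8(j3.6) + 2601| = |2588 + j150.48| = 2592
|G(j3.6)| = 725 × 150 / 2592 = 41.961
20 log₁₀(41.961) = 32.46 dB
∠(j3.6 + 150) = arctan(3.6/150) = 1.37°
∠[(j3.6)² + 41.8(j3.6) + 2601] = ∠[2588 + j150.48] = 3.33°
∠G(j3.6) = 1.37° − 3.33° = -1.95°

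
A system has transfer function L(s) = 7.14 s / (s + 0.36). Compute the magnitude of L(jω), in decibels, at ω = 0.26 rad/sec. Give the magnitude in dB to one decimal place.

12.4 dB

|j0.26| = 0.26
|j0.26 + 0.36| = √(0.26² + 0.36²) = 0.4441
|L(j0.26)| = 7.14 × 0.26 / 0.4441 = 4.1804
20 log₁₀(4.1804) = 12.42 dB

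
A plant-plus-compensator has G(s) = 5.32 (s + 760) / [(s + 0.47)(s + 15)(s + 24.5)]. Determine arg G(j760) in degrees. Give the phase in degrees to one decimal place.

∠(j760 + 760) = arctan(760/760) = 45.00°
∠(j760 + 0.47) = arctan(760/0.47) = 89.96°
∠(j760 + 15) = arctan(760/15) = 88.87°
∠(j760 + 24.5) = arctan(760/24.5) = 88.15°
∠G(j760) = 45.00° − (89.96° + 88.87° + 88.15°) = -221.99°

-222.0°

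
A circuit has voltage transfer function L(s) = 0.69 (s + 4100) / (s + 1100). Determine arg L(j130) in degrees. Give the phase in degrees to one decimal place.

-4.9 deg

∠(j130 + 4100) = arctan(130/4100) = 1.82°
∠(j130 + 1100) = arctan(130/1100) = 6.74°
∠L(j130) = 1.82° − 6.74° = -4.92°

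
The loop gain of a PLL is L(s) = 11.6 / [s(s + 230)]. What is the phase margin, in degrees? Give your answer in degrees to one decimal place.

90.0 deg

Gain crossover: |L(jω)| = 1 at ω ≈ 0.0504 rad s⁻¹.
∠L(j0.0504) = −90° − arctan(0.0504/230) ≈ -90.01°
PM = 180° + (-90.01°) = 89.99°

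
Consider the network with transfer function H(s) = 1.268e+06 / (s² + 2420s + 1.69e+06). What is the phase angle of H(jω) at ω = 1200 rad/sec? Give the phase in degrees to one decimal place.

-85.1°

∠[(j1200)² + 2420(j1200) + 1.69e+06] = ∠[2.5e+05 + j2.904e+06] = 85.08°
∠H(j1200) = −85.08° = -85.08°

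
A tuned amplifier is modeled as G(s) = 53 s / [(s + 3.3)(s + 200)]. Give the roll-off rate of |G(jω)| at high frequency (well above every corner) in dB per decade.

With 1 zero and 2 poles, the high-frequency asymptotic slope is 20 × (1 − 2) = -20 dB/decade.

-20 dB/decade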